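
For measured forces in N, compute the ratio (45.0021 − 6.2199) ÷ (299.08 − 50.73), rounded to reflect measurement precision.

45.0021 − 6.2199 = 38.7822, limited to 4 d.p. → 6 s.f.; 299.08 − 50.73 = 248.35, limited to 2 d.p. → 5 s.f.
Carrying full precision, 38.7822 ÷ 248.35 = 0.156159452386…; keep min(6, 5) = 5 s.f.
Rounded to 5 significant figures: 0.15616.

0.15616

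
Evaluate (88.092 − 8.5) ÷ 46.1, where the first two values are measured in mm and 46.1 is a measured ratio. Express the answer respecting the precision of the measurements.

1.73 mm

88.092 mm − 8.5 mm = 79.592 mm; the difference is limited to 1 decimal place (3 s.f.).
Carrying full precision, 79.592 ÷ 46.1 = 1.72650759219… mm; 46.1 has 3 s.f., so the result keeps min(3, 3) = 3 s.f.
Rounded to 3 significant figures: 1.73 mm.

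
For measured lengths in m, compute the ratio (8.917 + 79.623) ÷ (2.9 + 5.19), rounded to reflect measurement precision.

11

8.917 + 79.623 = 88.540, limited to 3 d.p. → 5 s.f.; 2.9 + 5.19 = 8.09, limited to 1 d.p. → 2 s.f.
Carrying full precision, 88.540 ÷ 8.09 = 10.9443757726…; keep min(5, 2) = 2 s.f.
Rounded to 2 significant figures: 11.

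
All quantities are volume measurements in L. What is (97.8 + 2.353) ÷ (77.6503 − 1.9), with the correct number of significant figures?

97.8 + 2.353 = 100.153, limited to 1 d.p. → 4 s.f.; 77.6503 − 1.9 = 75.7503, limited to 1 d.p. → 3 s.f.
Carrying full precision, 100.153 ÷ 75.7503 = 1.32214657896…; keep min(4, 3) = 3 s.f.
Rounded to 3 significant figures: 1.32.

1.32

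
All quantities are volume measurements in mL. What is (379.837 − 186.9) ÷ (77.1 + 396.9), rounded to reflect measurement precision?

379.837 − 186.9 = 192.937, limited to 1 d.p. → 4 s.f.; 77.1 + 396.9 = 474.0, limited to 1 d.p. → 4 s.f.
Carrying full precision, 192.937 ÷ 474.0 = 0.407040084388…; keep min(4, 4) = 4 s.f.
Rounded to 4 significant figures: 0.4070.

0.4070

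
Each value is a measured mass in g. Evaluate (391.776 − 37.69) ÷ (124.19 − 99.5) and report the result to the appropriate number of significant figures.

14.3

391.776 − 37.69 = 354.086, limited to 2 d.p. → 5 s.f.; 124.19 − 99.5 = 24.69, limited to 1 d.p. → 3 s.f.
Carrying full precision, 354.086 ÷ 24.69 = 14.3412717699…; keep min(5, 3) = 3 s.f.
Rounded to 3 significant figures: 14.3.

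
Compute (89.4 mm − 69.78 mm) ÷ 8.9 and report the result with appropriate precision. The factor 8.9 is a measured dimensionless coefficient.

2.2 mm

89.4 mm − 69.78 mm = 19.62 mm; the difference is limited to 1 decimal place (3 s.f.).
Carrying full precision, 19.62 ÷ 8.9 = 2.20449438202… mm; 8.9 has 2 s.f., so the result keeps min(3, 2) = 2 s.f.
Rounded to 2 significant figures: 2.2 mm.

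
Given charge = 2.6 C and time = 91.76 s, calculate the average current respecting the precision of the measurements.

0.028 A

average current = 2.6 C ÷ 91.76 s = 0.0283347863993… A.
2.6 has 2 significant figures; 91.76 has 4.
Division/multiplication keeps the fewest: 2 significant figures.
Rounded: 0.028 A.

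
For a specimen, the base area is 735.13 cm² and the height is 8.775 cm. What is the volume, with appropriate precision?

volume = 735.13 cm² × 8.775 cm = 6450.76575 cm³.
735.13 has 5 significant figures; 8.775 has 4.
Division/multiplication keeps the fewest: 4 significant figures.
Rounded: 6451 cm³.

6451 cm³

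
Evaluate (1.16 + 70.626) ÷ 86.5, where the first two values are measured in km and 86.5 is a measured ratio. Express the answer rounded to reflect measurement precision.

1.16 km + 70.626 km = 71.786 km; the sum is limited to 2 decimal places (4 s.f.).
Carrying full precision, 71.786 ÷ 86.5 = 0.829895953757… km; 86.5 has 3 s.f., so the result keeps min(4, 3) = 3 s.f.
Rounded to 3 significant figures: 0.830 km.

0.830 km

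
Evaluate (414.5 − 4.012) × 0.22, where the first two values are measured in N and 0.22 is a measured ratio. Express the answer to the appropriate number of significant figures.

9.0 × 10¹ N

414.5 N − 4.012 N = 410.488 N; the difference is limited to 1 decimal place (4 s.f.).
Carrying full precision, 410.488 × 0.22 = 90.30736 N; 0.22 has 2 s.f., so the result keeps min(4, 2) = 2 s.f.
Rounded to 2 significant figures: 9.0 × 10¹ N.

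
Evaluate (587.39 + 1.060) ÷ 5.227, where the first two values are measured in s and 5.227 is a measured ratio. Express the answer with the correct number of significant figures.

587.39 s + 1.060 s = 588.450 s; the sum is limited to 2 decimal places (5 s.f.).
Carrying full precision, 588.450 ÷ 5.227 = 112.578917161… s; 5.227 has 4 s.f., so the result keeps min(5, 4) = 4 s.f.
Rounded to 4 significant figures: 112.6 s.

112.6 s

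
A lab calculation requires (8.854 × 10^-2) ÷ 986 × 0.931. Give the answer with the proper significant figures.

8.36 × 10^-5

(8.854 × 10^-2) ÷ 986 × 0.931 = 0.0000836011561866…
Multiplication/division keeps the fewest significant figures: 8.854 × 10^-2 → 4 s.f., 986 → 3 s.f., 0.931 → 3 s.f.; limit is 3.
Rounded to 3 significant figures: 8.36 × 10^-5.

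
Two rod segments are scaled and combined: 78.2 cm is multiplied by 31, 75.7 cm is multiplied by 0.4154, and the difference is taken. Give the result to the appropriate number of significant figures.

2.4 × 10^3 cm

78.2 × 31 = 2424.2 → 2.4 × 10^3 cm (2 s.f., last digit at the 10^2 place).
75.7 × 0.4154 = 31.44578 → 31.4 cm (3 s.f., last digit at the 10^-1 place).
Difference: 2392.75422 cm; keep the coarser place, 10^2.
Result: 2.4 × 10^3 cm.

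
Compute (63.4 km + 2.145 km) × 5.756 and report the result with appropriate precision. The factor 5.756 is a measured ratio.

377 km

63.4 km + 2.145 km = 65.545 km; the sum is limited to 1 decimal place (3 s.f.).
Carrying full precision, 65.545 × 5.756 = 377.27702 km; 5.756 has 4 s.f., so the result keeps min(3, 4) = 3 s.f.
Rounded to 3 significant figures: 377 km.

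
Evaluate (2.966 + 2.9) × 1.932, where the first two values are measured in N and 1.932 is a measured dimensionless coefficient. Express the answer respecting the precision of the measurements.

11 N

2.966 N + 2.9 N = 5.866 N; the sum is limited to 1 decimal place (2 s.f.).
Carrying full precision, 5.866 × 1.932 = 11.333112 N; 1.932 has 4 s.f., so the result keeps min(2, 4) = 2 s.f.
Rounded to 2 significant figures: 11 N.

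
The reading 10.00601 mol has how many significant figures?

7

10.00601: zeros between nonzero digits are significant.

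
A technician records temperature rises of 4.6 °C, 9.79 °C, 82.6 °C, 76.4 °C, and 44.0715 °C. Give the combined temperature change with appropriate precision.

4.6 °C + 9.79 °C + 82.6 °C + 76.4 °C + 44.0715 °C = 217.4615 °C.
Addition/subtraction keeps the fewest decimal places: 4.6 → 1 decimal place, 9.79 → 2 decimal places, 82.6 → 1 decimal place, 76.4 → 1 decimal place, 44.0715 → 4 decimal places; limit is 1.
Rounded to 1 decimal place: 217.5 °C.

217.5 °C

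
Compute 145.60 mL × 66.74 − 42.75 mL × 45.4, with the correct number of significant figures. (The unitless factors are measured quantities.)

145.60 × 66.74 = 9717.344 → 9717 mL (4 s.f., last digit at the 10^0 place).
42.75 × 45.4 = 1940.85 → 1.94 × 10³ mL (3 s.f., last digit at the 10^1 place).
Difference: 7776.494 mL; keep the coarser place, 10^1.
Result: 7.78 × 10³ mL.

7.78 × 10³ mL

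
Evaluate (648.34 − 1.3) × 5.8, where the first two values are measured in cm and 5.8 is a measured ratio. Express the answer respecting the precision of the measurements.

3.8 × 10^3 cm

648.34 cm − 1.3 cm = 647.04 cm; the difference is limited to 1 decimal place (4 s.f.).
Carrying full precision, 647.04 × 5.8 = 3752.832 cm; 5.8 has 2 s.f., so the result keeps min(4, 2) = 2 s.f.
Rounded to 2 significant figures: 3.8 × 10^3 cm.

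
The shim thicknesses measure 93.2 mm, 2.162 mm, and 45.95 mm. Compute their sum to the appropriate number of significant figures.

1.413 × 10^2 mm

93.2 mm + 2.162 mm + 45.95 mm = 141.312 mm.
Addition/subtraction keeps the fewest decimal places: 93.2 → 1 decimal place, 2.162 → 3 decimal places, 45.95 → 2 decimal places; limit is 1.
Rounded to 1 decimal place: 1.413 × 10^2 mm.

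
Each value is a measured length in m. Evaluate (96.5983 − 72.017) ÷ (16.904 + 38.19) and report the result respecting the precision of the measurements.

0.4462

96.5983 − 72.017 = 24.5813, limited to 3 d.p. → 5 s.f.; 16.904 + 38.19 = 55.094, limited to 2 d.p. → 4 s.f.
Carrying full precision, 24.5813 ÷ 55.094 = 0.446170181871…; keep min(5, 4) = 4 s.f.
Rounded to 4 significant figures: 0.4462.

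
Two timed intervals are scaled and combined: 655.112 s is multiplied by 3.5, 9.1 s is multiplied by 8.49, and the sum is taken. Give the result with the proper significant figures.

2.4 × 10^3 s

655.112 × 3.5 = 2292.892 → 2.3 × 10^3 s (2 s.f., last digit at the 10^2 place).
9.1 × 8.49 = 77.259 → 77 s (2 s.f., last digit at the 10^0 place).
Sum: 2370.151 s; keep the coarser place, 10^2.
Result: 2.4 × 10^3 s.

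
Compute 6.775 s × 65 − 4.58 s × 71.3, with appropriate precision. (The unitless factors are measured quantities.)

1.1 × 10^2 s

6.775 × 65 = 440.375 → 4.4 × 10^2 s (2 s.f., last digit at the 10^1 place).
4.58 × 71.3 = 326.554 → 3.27 × 10^2 s (3 s.f., last digit at the 10^0 place).
Difference: 113.821 s; keep the coarser place, 10^1.
Result: 1.1 × 10^2 s.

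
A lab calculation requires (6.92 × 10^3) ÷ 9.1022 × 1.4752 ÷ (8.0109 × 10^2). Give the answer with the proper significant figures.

(6.92 × 10^3) ÷ 9.1022 × 1.4752 ÷ (8.0109 × 10^2) = 1.40000412015…
Multiplication/division keeps the fewest significant figures: 6.92 × 10^3 → 3 s.f., 9.1022 → 5 s.f., 1.4752 → 5 s.f., 8.0109 × 10^2 → 5 s.f.; limit is 3.
Rounded to 3 significant figures: 1.40.

1.40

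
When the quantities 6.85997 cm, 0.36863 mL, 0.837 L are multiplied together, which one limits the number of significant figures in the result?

0.837 L

6.85997 cm → 6 s.f.; 0.36863 mL → 5 s.f.; 0.837 L → 3 s.f.
The fewest is 3 significant figures, from 0.837 L.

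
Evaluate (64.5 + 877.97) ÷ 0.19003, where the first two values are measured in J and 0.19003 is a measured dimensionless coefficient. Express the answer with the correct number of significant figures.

64.5 J + 877.97 J = 942.47 J; the sum is limited to 1 decimal place (4 s.f.).
Carrying full precision, 942.47 ÷ 0.19003 = 4959.58532863… J; 0.19003 has 5 s.f., so the result keeps min(4, 5) = 4 s.f.
Rounded to 4 significant figures: 4.960 × 10^3 J.

4.960 × 10^3 J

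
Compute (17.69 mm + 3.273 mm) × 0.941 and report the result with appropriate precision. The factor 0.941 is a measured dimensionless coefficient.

19.7 mm

17.69 mm + 3.273 mm = 20.963 mm; the sum is limited to 2 decimal places (4 s.f.).
Carrying full precision, 20.963 × 0.941 = 19.726183 mm; 0.941 has 3 s.f., so the result keeps min(4, 3) = 3 s.f.
Rounded to 3 significant figures: 19.7 mm.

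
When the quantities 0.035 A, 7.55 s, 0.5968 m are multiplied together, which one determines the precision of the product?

0.035 A → 2 s.f.; 7.55 s → 3 s.f.; 0.5968 m → 4 s.f.
The fewest is 2 significant figures, from 0.035 A.

0.035 A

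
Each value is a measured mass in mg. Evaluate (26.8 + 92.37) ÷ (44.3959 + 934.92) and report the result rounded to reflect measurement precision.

0.1217

26.8 + 92.37 = 119.17, limited to 1 d.p. → 4 s.f.; 44.3959 + 934.92 = 979.3159, limited to 2 d.p. → 5 s.f.
Carrying full precision, 119.17 ÷ 979.3159 = 0.121686985783…; keep min(4, 5) = 4 s.f.
Rounded to 4 significant figures: 0.1217.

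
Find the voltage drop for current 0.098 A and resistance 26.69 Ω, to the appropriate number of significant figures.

voltage drop = 0.098 A × 26.69 Ω = 2.61562 V.
0.098 has 2 significant figures; 26.69 has 4.
Division/multiplication keeps the fewest: 2 significant figures.
Rounded: 2.6 V.

2.6 V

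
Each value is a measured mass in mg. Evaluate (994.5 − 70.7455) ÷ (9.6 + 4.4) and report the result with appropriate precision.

66.0

994.5 − 70.7455 = 923.7545, limited to 1 d.p. → 4 s.f.; 9.6 + 4.4 = 14.0, limited to 1 d.p. → 3 s.f.
Carrying full precision, 923.7545 ÷ 14.0 = 65.9824642857…; keep min(4, 3) = 3 s.f.
Rounded to 3 significant figures: 66.0.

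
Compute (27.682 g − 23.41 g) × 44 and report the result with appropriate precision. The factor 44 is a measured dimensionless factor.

27.682 g − 23.41 g = 4.272 g; the difference is limited to 2 decimal places (3 s.f.).
Carrying full precision, 4.272 × 44 = 187.968 g; 44 has 2 s.f., so the result keeps min(3, 2) = 2 s.f.
Rounded to 2 significant figures: 1.9 × 10^2 g.

1.9 × 10^2 g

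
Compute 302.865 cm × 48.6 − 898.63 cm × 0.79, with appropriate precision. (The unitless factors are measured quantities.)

1.40 × 10^4 cm

302.865 × 48.6 = 14719.239 → 1.47 × 10^4 cm (3 s.f., last digit at the 10^2 place).
898.63 × 0.79 = 709.9177 → 7.1 × 10^2 cm (2 s.f., last digit at the 10^1 place).
Difference: 14009.3213 cm; keep the coarser place, 10^2.
Result: 1.40 × 10^4 cm.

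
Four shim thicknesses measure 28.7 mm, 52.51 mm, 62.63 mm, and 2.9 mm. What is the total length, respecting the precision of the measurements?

146.7 mm

28.7 mm + 52.51 mm + 62.63 mm + 2.9 mm = 146.74 mm.
Addition/subtraction keeps the fewest decimal places: 28.7 → 1 decimal place, 52.51 → 2 decimal places, 62.63 → 2 decimal places, 2.9 → 1 decimal place; limit is 1.
Rounded to 1 decimal place: 146.7 mm.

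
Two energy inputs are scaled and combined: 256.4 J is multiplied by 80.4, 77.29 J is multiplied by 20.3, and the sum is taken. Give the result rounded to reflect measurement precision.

2.22 × 10⁴ J

256.4 × 80.4 = 20614.56 → 2.06 × 10⁴ J (3 s.f., last digit at the 10^2 place).
77.29 × 20.3 = 1568.987 → 1.57 × 10³ J (3 s.f., last digit at the 10^1 place).
Sum: 22183.547 J; keep the coarser place, 10^2.
Result: 2.22 × 10⁴ J.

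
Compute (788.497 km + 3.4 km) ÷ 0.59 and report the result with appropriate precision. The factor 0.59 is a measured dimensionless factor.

1.3 × 10^3 km

788.497 km + 3.4 km = 791.897 km; the sum is limited to 1 decimal place (4 s.f.).
Carrying full precision, 791.897 ÷ 0.59 = 1342.19830508… km; 0.59 has 2 s.f., so the result keeps min(4, 2) = 2 s.f.
Rounded to 2 significant figures: 1.3 × 10^3 km.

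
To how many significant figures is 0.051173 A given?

5

0.051173: leading zeros are not significant.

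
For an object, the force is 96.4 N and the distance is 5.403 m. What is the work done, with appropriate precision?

521 J

work done = 96.4 N × 5.403 m = 520.8492 J.
96.4 has 3 significant figures; 5.403 has 4.
Division/multiplication keeps the fewest: 3 significant figures.
Rounded: 521 J.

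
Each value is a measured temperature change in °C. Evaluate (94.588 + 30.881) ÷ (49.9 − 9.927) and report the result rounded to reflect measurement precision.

3.14

94.588 + 30.881 = 125.469, limited to 3 d.p. → 6 s.f.; 49.9 − 9.927 = 39.973, limited to 1 d.p. → 3 s.f.
Carrying full precision, 125.469 ÷ 39.973 = 3.13884371951…; keep min(6, 3) = 3 s.f.
Rounded to 3 significant figures: 3.14.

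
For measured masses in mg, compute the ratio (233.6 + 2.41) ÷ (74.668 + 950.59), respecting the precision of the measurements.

0.2302

233.6 + 2.41 = 236.01, limited to 1 d.p. → 4 s.f.; 74.668 + 950.59 = 1025.258, limited to 2 d.p. → 6 s.f.
Carrying full precision, 236.01 ÷ 1025.258 = 0.23019571659…; keep min(4, 6) = 4 s.f.
Rounded to 4 significant figures: 0.2302.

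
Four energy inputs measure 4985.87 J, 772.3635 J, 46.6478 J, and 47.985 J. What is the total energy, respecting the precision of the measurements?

5852.87 J

4985.87 J + 772.3635 J + 46.6478 J + 47.985 J = 5852.8663 J.
Addition/subtraction keeps the fewest decimal places: 4985.87 → 2 decimal places, 772.3635 → 4 decimal places, 46.6478 → 4 decimal places, 47.985 → 3 decimal places; limit is 2.
Rounded to 2 decimal places: 5852.87 J.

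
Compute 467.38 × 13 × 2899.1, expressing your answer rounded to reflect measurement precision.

467.38 × 13 × 2899.1 = 17614757.654
Multiplication/division keeps the fewest significant figures: 467.38 → 5 s.f., 13 → 2 s.f., 2899.1 → 5 s.f.; limit is 2.
Rounded to 2 significant figures: 1.8 × 10^7.

1.8 × 10^7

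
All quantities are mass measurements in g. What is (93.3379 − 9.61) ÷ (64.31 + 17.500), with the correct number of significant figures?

1.023

93.3379 − 9.61 = 83.7279, limited to 2 d.p. → 4 s.f.; 64.31 + 17.500 = 81.810, limited to 2 d.p. → 4 s.f.
Carrying full precision, 83.7279 ÷ 81.810 = 1.02344334433…; keep min(4, 4) = 4 s.f.
Rounded to 4 significant figures: 1.023.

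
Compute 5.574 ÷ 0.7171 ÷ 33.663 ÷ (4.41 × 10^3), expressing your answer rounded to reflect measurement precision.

5.24 × 10^-5

5.574 ÷ 0.7171 ÷ 33.663 ÷ (4.41 × 10^3) = 0.0000523595415527…
Multiplication/division keeps the fewest significant figures: 5.574 → 4 s.f., 0.7171 → 4 s.f., 33.663 → 5 s.f., 4.41 × 10^3 → 3 s.f.; limit is 3.
Rounded to 3 significant figures: 5.24 × 10^-5.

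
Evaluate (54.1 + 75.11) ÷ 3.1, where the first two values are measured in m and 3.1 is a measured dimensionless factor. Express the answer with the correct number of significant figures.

54.1 m + 75.11 m = 129.21 m; the sum is limited to 1 decimal place (4 s.f.).
Carrying full precision, 129.21 ÷ 3.1 = 41.6806451613… m; 3.1 has 2 s.f., so the result keeps min(4, 2) = 2 s.f.
Rounded to 2 significant figures: 42 m.

42 m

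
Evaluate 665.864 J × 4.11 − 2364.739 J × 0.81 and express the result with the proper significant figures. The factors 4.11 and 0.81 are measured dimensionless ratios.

665.864 × 4.11 = 2736.70104 → 2.74 × 10³ J (3 s.f., last digit at the 10^1 place).
2364.739 × 0.81 = 1915.43859 → 1.9 × 10³ J (2 s.f., last digit at the 10^2 place).
Difference: 821.26245 J; keep the coarser place, 10^2.
Result: 8 × 10² J.

8 × 10² J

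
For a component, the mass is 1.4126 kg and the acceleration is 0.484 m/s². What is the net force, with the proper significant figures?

0.684 N

net force = 1.4126 kg × 0.484 m/s² = 0.6836984 N.
1.4126 has 5 significant figures; 0.484 has 3.
Division/multiplication keeps the fewest: 3 significant figures.
Rounded: 0.684 N.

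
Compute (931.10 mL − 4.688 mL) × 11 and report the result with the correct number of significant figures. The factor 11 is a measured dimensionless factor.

1.0 × 10^4 mL

931.10 mL − 4.688 mL = 926.412 mL; the difference is limited to 2 decimal places (5 s.f.).
Carrying full precision, 926.412 × 11 = 10190.532 mL; 11 has 2 s.f., so the result keeps min(5, 2) = 2 s.f.
Rounded to 2 significant figures: 1.0 × 10^4 mL.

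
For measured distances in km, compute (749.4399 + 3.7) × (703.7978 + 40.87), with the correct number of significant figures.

5.608 × 10^5 km²

749.4399 + 3.7 = 753.1399, limited to 1 d.p. → 4 s.f.; 703.7978 + 40.87 = 744.6678, limited to 2 d.p. → 5 s.f.
Carrying full precision, 753.1399 × 744.6678 = 560839.032425…; keep min(4, 5) = 4 s.f.
Rounded to 4 significant figures: 5.608 × 10^5 km².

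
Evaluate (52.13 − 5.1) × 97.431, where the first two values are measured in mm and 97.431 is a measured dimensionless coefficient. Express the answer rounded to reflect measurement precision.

52.13 mm − 5.1 mm = 47.03 mm; the difference is limited to 1 decimal place (3 s.f.).
Carrying full precision, 47.03 × 97.431 = 4582.17993 mm; 97.431 has 5 s.f., so the result keeps min(3, 5) = 3 s.f.
Rounded to 3 significant figures: 4.58 × 10³ mm.

4.58 × 10³ mm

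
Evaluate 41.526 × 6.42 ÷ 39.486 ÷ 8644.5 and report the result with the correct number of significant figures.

7.81 × 10^-4

41.526 × 6.42 ÷ 39.486 ÷ 8644.5 = 0.000781037898685…
Multiplication/division keeps the fewest significant figures: 41.526 → 5 s.f., 6.42 → 3 s.f., 39.486 → 5 s.f., 8644.5 → 5 s.f.; limit is 3.
Rounded to 3 significant figures: 7.81 × 10^-4.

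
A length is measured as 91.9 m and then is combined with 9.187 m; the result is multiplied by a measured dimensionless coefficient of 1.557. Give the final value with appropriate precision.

157.4 m

91.9 m + 9.187 m = 101.087 m; the sum is limited to 1 decimal place (4 s.f.).
Carrying full precision, 101.087 × 1.557 = 157.392459 m; 1.557 has 4 s.f., so the result keeps min(4, 4) = 4 s.f.
Rounded to 4 significant figures: 157.4 m.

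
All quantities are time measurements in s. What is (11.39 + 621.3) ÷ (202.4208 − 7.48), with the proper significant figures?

11.39 + 621.3 = 632.69, limited to 1 d.p. → 4 s.f.; 202.4208 − 7.48 = 194.9408, limited to 2 d.p. → 5 s.f.
Carrying full precision, 632.69 ÷ 194.9408 = 3.24554941808…; keep min(4, 5) = 4 s.f.
Rounded to 4 significant figures: 3.246.

3.246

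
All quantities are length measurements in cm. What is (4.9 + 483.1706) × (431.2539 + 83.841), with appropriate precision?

4.9 + 483.1706 = 488.0706, limited to 1 d.p. → 4 s.f.; 431.2539 + 83.841 = 515.0949, limited to 3 d.p. → 6 s.f.
Carrying full precision, 488.0706 × 515.0949 = 251402.6769…; keep min(4, 6) = 4 s.f.
Rounded to 4 significant figures: 2.514 × 10^5 cm².

2.514 × 10^5 cm²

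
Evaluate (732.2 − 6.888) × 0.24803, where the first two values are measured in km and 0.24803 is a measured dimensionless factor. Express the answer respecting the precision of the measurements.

179.9 km

732.2 km − 6.888 km = 725.312 km; the difference is limited to 1 decimal place (4 s.f.).
Carrying full precision, 725.312 × 0.24803 = 179.89913536 km; 0.24803 has 5 s.f., so the result keeps min(4, 5) = 4 s.f.
Rounded to 4 significant figures: 179.9 km.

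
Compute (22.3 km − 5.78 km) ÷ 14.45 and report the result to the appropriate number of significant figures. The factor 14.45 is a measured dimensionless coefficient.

1.14 km

22.3 km − 5.78 km = 16.52 km; the difference is limited to 1 decimal place (3 s.f.).
Carrying full precision, 16.52 ÷ 14.45 = 1.14325259516… km; 14.45 has 4 s.f., so the result keeps min(3, 4) = 3 s.f.
Rounded to 3 significant figures: 1.14 km.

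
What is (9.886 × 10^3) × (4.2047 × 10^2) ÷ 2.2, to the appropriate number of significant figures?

(9.886 × 10^3) × (4.2047 × 10^2) ÷ 2.2 = 1889439.28182…
Multiplication/division keeps the fewest significant figures: 9.886 × 10^3 → 4 s.f., 4.2047 × 10^2 → 5 s.f., 2.2 → 2 s.f.; limit is 2.
Rounded to 2 significant figures: 1.9 × 10^6.

1.9 × 10^6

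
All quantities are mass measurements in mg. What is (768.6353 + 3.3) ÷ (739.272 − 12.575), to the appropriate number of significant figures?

1.062

768.6353 + 3.3 = 771.9353, limited to 1 d.p. → 4 s.f.; 739.272 − 12.575 = 726.697, limited to 3 d.p. → 6 s.f.
Carrying full precision, 771.9353 ÷ 726.697 = 1.06225194269…; keep min(4, 6) = 4 s.f.
Rounded to 4 significant figures: 1.062.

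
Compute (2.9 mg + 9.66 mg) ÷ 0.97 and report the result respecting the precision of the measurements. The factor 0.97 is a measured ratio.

13 mg

2.9 mg + 9.66 mg = 12.56 mg; the sum is limited to 1 decimal place (3 s.f.).
Carrying full precision, 12.56 ÷ 0.97 = 12.9484536082… mg; 0.97 has 2 s.f., so the result keeps min(3, 2) = 2 s.f.
Rounded to 2 significant figures: 13 mg.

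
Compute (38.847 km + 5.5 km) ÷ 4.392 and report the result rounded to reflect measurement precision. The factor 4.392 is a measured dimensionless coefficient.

38.847 km + 5.5 km = 44.347 km; the sum is limited to 1 decimal place (3 s.f.).
Carrying full precision, 44.347 ÷ 4.392 = 10.0972222222… km; 4.392 has 4 s.f., so the result keeps min(3, 4) = 3 s.f.
Rounded to 3 significant figures: 10.1 km.

10.1 km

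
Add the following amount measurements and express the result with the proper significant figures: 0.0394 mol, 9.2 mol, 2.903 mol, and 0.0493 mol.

12.2 mol

0.0394 mol + 9.2 mol + 2.903 mol + 0.0493 mol = 12.1917 mol.
Addition/subtraction keeps the fewest decimal places: 0.0394 → 4 decimal places, 9.2 → 1 decimal place, 2.903 → 3 decimal places, 0.0493 → 4 decimal places; limit is 1.
Rounded to 1 decimal place: 12.2 mol.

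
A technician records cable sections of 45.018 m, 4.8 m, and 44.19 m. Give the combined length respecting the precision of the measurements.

94.0 m

45.018 m + 4.8 m + 44.19 m = 94.008 m.
Addition/subtraction keeps the fewest decimal places: 45.018 → 3 decimal places, 4.8 → 1 decimal place, 44.19 → 2 decimal places; limit is 1.
Rounded to 1 decimal place: 94.0 m.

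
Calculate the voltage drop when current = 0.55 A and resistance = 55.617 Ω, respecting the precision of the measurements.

31 V

voltage drop = 0.55 A × 55.617 Ω = 30.58935 V.
0.55 has 2 significant figures; 55.617 has 5.
Division/multiplication keeps the fewest: 2 significant figures.
Rounded: 31 V.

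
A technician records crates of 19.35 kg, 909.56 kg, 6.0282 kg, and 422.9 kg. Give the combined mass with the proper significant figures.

19.35 kg + 909.56 kg + 6.0282 kg + 422.9 kg = 1357.8382 kg.
Addition/subtraction keeps the fewest decimal places: 19.35 → 2 decimal places, 909.56 → 2 decimal places, 6.0282 → 4 decimal places, 422.9 → 1 decimal place; limit is 1.
Rounded to 1 decimal place: 1357.8 kg.

1357.8 kg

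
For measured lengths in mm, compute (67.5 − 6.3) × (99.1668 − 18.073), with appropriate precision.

4.96 × 10³ mm²

67.5 − 6.3 = 61.2, limited to 1 d.p. → 3 s.f.; 99.1668 − 18.073 = 81.0938, limited to 3 d.p. → 5 s.f.
Carrying full precision, 61.2 × 81.0938 = 4962.94056; keep min(3, 5) = 3 s.f.
Rounded to 3 significant figures: 4.96 × 10³ mm².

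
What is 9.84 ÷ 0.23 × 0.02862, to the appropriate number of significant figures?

1.2

9.84 ÷ 0.23 × 0.02862 = 1.22443826087…
Multiplication/division keeps the fewest significant figures: 9.84 → 3 s.f., 0.23 → 2 s.f., 0.02862 → 4 s.f.; limit is 2.
Rounded to 2 significant figures: 1.2.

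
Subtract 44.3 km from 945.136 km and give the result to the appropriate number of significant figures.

945.136 km − 44.3 km = 900.836 km.
Addition/subtraction keeps the fewest decimal places: 945.136 → 3 decimal places, 44.3 → 1 decimal place; limit is 1.
Rounded to 1 decimal place: 900.8 km.

900.8 km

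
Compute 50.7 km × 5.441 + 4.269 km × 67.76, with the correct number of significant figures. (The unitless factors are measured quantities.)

565 km

50.7 × 5.441 = 275.8587 → 276 km (3 s.f., last digit at the 10^0 place).
4.269 × 67.76 = 289.26744 → 289.3 km (4 s.f., last digit at the 10^-1 place).
Sum: 565.12614 km; keep the coarser place, 10^0.
Result: 565 km.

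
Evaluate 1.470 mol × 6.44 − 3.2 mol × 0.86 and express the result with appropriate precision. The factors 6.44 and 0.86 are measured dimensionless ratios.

1.470 × 6.44 = 9.4668 → 9.47 mol (3 s.f., last digit at the 10^-2 place).
3.2 × 0.86 = 2.752 → 2.8 mol (2 s.f., last digit at the 10^-1 place).
Difference: 6.7148 mol; keep the coarser place, 10^-1.
Result: 6.7 mol.

6.7 mol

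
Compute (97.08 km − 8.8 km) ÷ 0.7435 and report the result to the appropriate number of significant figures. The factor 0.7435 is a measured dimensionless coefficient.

97.08 km − 8.8 km = 88.28 km; the difference is limited to 1 decimal place (3 s.f.).
Carrying full precision, 88.28 ÷ 0.7435 = 118.735709482… km; 0.7435 has 4 s.f., so the result keeps min(3, 4) = 3 s.f.
Rounded to 3 significant figures: 119 km.

119 km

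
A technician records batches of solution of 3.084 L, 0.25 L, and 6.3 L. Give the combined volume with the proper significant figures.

3.084 L + 0.25 L + 6.3 L = 9.634 L.
Addition/subtraction keeps the fewest decimal places: 3.084 → 3 decimal places, 0.25 → 2 decimal places, 6.3 → 1 decimal place; limit is 1.
Rounded to 1 decimal place: 9.6 L.

9.6 L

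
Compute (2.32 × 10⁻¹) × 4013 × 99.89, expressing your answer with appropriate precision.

9.30 × 10⁴

(2.32 × 10⁻¹) × 4013 × 99.89 = 92999.18824
Multiplication/division keeps the fewest significant figures: 2.32 × 10⁻¹ → 3 s.f., 4013 → 4 s.f., 99.89 → 4 s.f.; limit is 3.
Rounded to 3 significant figures: 9.30 × 10⁴.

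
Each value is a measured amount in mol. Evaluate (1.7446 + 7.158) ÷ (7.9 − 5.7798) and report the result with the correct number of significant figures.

4.2

1.7446 + 7.158 = 8.9026, limited to 3 d.p. → 4 s.f.; 7.9 − 5.7798 = 2.1202, limited to 1 d.p. → 2 s.f.
Carrying full precision, 8.9026 ÷ 2.1202 = 4.1989434959…; keep min(4, 2) = 2 s.f.
Rounded to 2 significant figures: 4.2.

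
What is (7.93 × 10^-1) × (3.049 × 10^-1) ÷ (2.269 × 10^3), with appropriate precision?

(7.93 × 10^-1) × (3.049 × 10^-1) ÷ (2.269 × 10^3) = 0.000106560467166…
Multiplication/division keeps the fewest significant figures: 7.93 × 10^-1 → 3 s.f., 3.049 × 10^-1 → 4 s.f., 2.269 × 10^3 → 4 s.f.; limit is 3.
Rounded to 3 significant figures: 1.07 × 10^-4.

1.07 × 10^-4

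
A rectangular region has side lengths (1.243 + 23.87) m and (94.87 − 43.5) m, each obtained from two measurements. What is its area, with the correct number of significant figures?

1.29 × 10³ m²

1.243 + 23.87 = 25.113, limited to 2 d.p. → 4 s.f.; 94.87 − 43.5 = 51.37, limited to 1 d.p. → 3 s.f.
Carrying full precision, 25.113 × 51.37 = 1290.05481; keep min(4, 3) = 3 s.f.
Rounded to 3 significant figures: 1.29 × 10³ m².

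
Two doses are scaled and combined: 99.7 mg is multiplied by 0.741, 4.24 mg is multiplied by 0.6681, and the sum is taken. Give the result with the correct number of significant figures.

76.7 mg

99.7 × 0.741 = 73.8777 → 73.9 mg (3 s.f., last digit at the 10^-1 place).
4.24 × 0.6681 = 2.832744 → 2.83 mg (3 s.f., last digit at the 10^-2 place).
Sum: 76.710444 mg; keep the coarser place, 10^-1.
Result: 76.7 mg.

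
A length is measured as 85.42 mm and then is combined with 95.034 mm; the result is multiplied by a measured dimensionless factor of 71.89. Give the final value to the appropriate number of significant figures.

1.297 × 10⁴ mm

85.42 mm + 95.034 mm = 180.454 mm; the sum is limited to 2 decimal places (5 s.f.).
Carrying full precision, 180.454 × 71.89 = 12972.83806 mm; 71.89 has 4 s.f., so the result keeps min(5, 4) = 4 s.f.
Rounded to 4 significant figures: 1.297 × 10⁴ mm.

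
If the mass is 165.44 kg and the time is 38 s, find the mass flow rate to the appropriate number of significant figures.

mass flow rate = 165.44 kg ÷ 38 s = 4.35368421053… kg/s.
165.44 has 5 significant figures; 38 has 2.
Division/multiplication keeps the fewest: 2 significant figures.
Rounded: 4.4 kg/s.

4.4 kg/s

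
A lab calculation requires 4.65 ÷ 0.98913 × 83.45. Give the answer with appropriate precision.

392

4.65 ÷ 0.98913 × 83.45 = 392.306875739…
Multiplication/division keeps the fewest significant figures: 4.65 → 3 s.f., 0.98913 → 5 s.f., 83.45 → 4 s.f.; limit is 3.
Rounded to 3 significant figures: 392.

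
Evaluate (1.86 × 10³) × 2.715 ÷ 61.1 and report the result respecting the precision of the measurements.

(1.86 × 10³) × 2.715 ÷ 61.1 = 82.6497545008…
Multiplication/division keeps the fewest significant figures: 1.86 × 10³ → 3 s.f., 2.715 → 4 s.f., 61.1 → 3 s.f.; limit is 3.
Rounded to 3 significant figures: 82.6.

82.6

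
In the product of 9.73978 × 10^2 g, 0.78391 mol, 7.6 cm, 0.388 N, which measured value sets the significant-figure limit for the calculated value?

7.6 cm

9.73978 × 10^2 g → 6 s.f.; 0.78391 mol → 5 s.f.; 7.6 cm → 2 s.f.; 0.388 N → 3 s.f.
The fewest is 2 significant figures, from 7.6 cm.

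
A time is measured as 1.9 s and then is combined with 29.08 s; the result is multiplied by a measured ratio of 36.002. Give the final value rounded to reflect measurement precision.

1.12 × 10³ s

1.9 s + 29.08 s = 30.98 s; the sum is limited to 1 decimal place (3 s.f.).
Carrying full precision, 30.98 × 36.002 = 1115.34196 s; 36.002 has 5 s.f., so the result keeps min(3, 5) = 3 s.f.
Rounded to 3 significant figures: 1.12 × 10³ s.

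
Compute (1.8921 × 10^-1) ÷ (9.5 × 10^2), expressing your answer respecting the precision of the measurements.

2.0 × 10^-4

(1.8921 × 10^-1) ÷ (9.5 × 10^2) = 0.000199168421053…
Multiplication/division keeps the fewest significant figures: 1.8921 × 10^-1 → 5 s.f., 9.5 × 10^2 → 2 s.f.; limit is 2.
Rounded to 2 significant figures: 2.0 × 10^-4.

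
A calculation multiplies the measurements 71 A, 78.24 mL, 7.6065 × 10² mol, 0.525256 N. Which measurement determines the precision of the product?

71 A

71 A → 2 s.f.; 78.24 mL → 4 s.f.; 7.6065 × 10² mol → 5 s.f.; 0.525256 N → 6 s.f.
The fewest is 2 significant figures, from 71 A.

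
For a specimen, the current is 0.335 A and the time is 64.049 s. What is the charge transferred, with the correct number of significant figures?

charge transferred = 0.335 A × 64.049 s = 21.456415 C.
0.335 has 3 significant figures; 64.049 has 5.
Division/multiplication keeps the fewest: 3 significant figures.
Rounded: 21.5 C.

21.5 C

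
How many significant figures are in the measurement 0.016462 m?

5

0.016462: leading zeros are not significant.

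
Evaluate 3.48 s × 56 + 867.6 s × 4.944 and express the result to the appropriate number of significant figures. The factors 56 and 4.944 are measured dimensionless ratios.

3.48 × 56 = 194.88 → 1.9 × 10^2 s (2 s.f., last digit at the 10^1 place).
867.6 × 4.944 = 4289.4144 → 4289 s (4 s.f., last digit at the 10^0 place).
Sum: 4484.2944 s; keep the coarser place, 10^1.
Result: 4.48 × 10^3 s.

4.48 × 10^3 s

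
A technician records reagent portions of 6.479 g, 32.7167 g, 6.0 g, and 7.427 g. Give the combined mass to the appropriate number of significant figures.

52.6 g

6.479 g + 32.7167 g + 6.0 g + 7.427 g = 52.6227 g.
Addition/subtraction keeps the fewest decimal places: 6.479 → 3 decimal places, 32.7167 → 4 decimal places, 6.0 → 1 decimal place, 7.427 → 3 decimal places; limit is 1.
Rounded to 1 decimal place: 52.6 g.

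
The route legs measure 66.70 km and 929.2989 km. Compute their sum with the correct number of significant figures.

996.00 km

66.70 km + 929.2989 km = 995.9989 km.
Addition/subtraction keeps the fewest decimal places: 66.70 → 2 decimal places, 929.2989 → 4 decimal places; limit is 2.
Rounded to 2 decimal places: 996.00 km.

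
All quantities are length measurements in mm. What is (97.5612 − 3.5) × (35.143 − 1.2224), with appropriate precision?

97.5612 − 3.5 = 94.0612, limited to 1 d.p. → 3 s.f.; 35.143 − 1.2224 = 33.9206, limited to 3 d.p. → 5 s.f.
Carrying full precision, 94.0612 × 33.9206 = 3190.61234072; keep min(3, 5) = 3 s.f.
Rounded to 3 significant figures: 3.19 × 10^3 mm².

3.19 × 10^3 mm²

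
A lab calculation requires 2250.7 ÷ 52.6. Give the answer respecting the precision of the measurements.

42.8

2250.7 ÷ 52.6 = 42.788973384…
Multiplication/division keeps the fewest significant figures: 2250.7 → 5 s.f., 52.6 → 3 s.f.; limit is 3.
Rounded to 3 significant figures: 42.8.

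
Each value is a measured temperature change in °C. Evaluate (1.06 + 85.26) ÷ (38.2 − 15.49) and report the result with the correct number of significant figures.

3.80

1.06 + 85.26 = 86.32, limited to 2 d.p. → 4 s.f.; 38.2 − 15.49 = 22.71, limited to 1 d.p. → 3 s.f.
Carrying full precision, 86.32 ÷ 22.71 = 3.80096873624…; keep min(4, 3) = 3 s.f.
Rounded to 3 significant figures: 3.80.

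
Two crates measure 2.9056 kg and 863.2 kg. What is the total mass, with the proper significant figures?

866.1 kg

2.9056 kg + 863.2 kg = 866.1056 kg.
Addition/subtraction keeps the fewest decimal places: 2.9056 → 4 decimal places, 863.2 → 1 decimal place; limit is 1.
Rounded to 1 decimal place: 866.1 kg.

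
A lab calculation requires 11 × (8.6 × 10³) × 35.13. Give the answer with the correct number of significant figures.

11 × (8.6 × 10³) × 35.13 = 3323298
Multiplication/division keeps the fewest significant figures: 11 → 2 s.f., 8.6 × 10³ → 2 s.f., 35.13 → 4 s.f.; limit is 2.
Rounded to 2 significant figures: 3.3 × 10⁶.

3.3 × 10⁶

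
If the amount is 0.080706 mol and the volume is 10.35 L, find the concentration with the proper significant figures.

concentration = 0.080706 mol ÷ 10.35 L = 0.00779768115942… mol/L.
0.080706 has 5 significant figures; 10.35 has 4.
Division/multiplication keeps the fewest: 4 significant figures.
Rounded: 0.007798 mol/L.

0.007798 mol/L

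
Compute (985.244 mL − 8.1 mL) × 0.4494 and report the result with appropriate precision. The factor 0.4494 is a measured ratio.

439.1 mL

985.244 mL − 8.1 mL = 977.144 mL; the difference is limited to 1 decimal place (4 s.f.).
Carrying full precision, 977.144 × 0.4494 = 439.1285136 mL; 0.4494 has 4 s.f., so the result keeps min(4, 4) = 4 s.f.
Rounded to 4 significant figures: 439.1 mL.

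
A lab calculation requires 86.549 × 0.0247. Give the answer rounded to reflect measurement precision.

2.14

86.549 × 0.0247 = 2.1377603
Multiplication/division keeps the fewest significant figures: 86.549 → 5 s.f., 0.0247 → 3 s.f.; limit is 3.
Rounded to 3 significant figures: 2.14.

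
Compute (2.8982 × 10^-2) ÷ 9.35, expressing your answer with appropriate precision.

(2.8982 × 10^-2) ÷ 9.35 = 0.00309967914439…
Multiplication/division keeps the fewest significant figures: 2.8982 × 10^-2 → 5 s.f., 9.35 → 3 s.f.; limit is 3.
Rounded to 3 significant figures: 0.00310.

0.00310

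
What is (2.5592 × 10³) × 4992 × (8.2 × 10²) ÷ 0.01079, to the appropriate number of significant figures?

9.7 × 10¹¹

(2.5592 × 10³) × 4992 × (8.2 × 10²) ÷ 0.01079 = 9.70892645783 × 10^11…
Multiplication/division keeps the fewest significant figures: 2.5592 × 10³ → 5 s.f., 4992 → 4 s.f., 8.2 × 10² → 2 s.f., 0.01079 → 4 s.f.; limit is 2.
Rounded to 2 significant figures: 9.7 × 10¹¹.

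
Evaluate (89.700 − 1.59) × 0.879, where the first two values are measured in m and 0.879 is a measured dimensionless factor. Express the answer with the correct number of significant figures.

77.4 m

89.700 m − 1.59 m = 88.110 m; the difference is limited to 2 decimal places (4 s.f.).
Carrying full precision, 88.110 × 0.879 = 77.44869 m; 0.879 has 3 s.f., so the result keeps min(4, 3) = 3 s.f.
Rounded to 3 significant figures: 77.4 m.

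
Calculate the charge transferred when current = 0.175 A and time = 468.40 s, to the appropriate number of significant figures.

82.0 C

charge transferred = 0.175 A × 468.40 s = 81.97 C.
0.175 has 3 significant figures; 468.40 has 5.
Division/multiplication keeps the fewest: 3 significant figures.
Rounded: 82.0 C.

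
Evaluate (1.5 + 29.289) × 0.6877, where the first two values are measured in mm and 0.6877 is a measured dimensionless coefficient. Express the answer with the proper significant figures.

1.5 mm + 29.289 mm = 30.789 mm; the sum is limited to 1 decimal place (3 s.f.).
Carrying full precision, 30.789 × 0.6877 = 21.1735953 mm; 0.6877 has 4 s.f., so the result keeps min(3, 4) = 3 s.f.
Rounded to 3 significant figures: 21.2 mm.

21.2 mm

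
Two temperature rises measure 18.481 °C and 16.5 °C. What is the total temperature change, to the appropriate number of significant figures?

18.481 °C + 16.5 °C = 34.981 °C.
Addition/subtraction keeps the fewest decimal places: 18.481 → 3 decimal places, 16.5 → 1 decimal place; limit is 1.
Rounded to 1 decimal place: 35.0 °C.

35.0 °C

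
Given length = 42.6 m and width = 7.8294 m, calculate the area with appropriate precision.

334 m²

area = 42.6 m × 7.8294 m = 333.53244 m².
42.6 has 3 significant figures; 7.8294 has 5.
Division/multiplication keeps the fewest: 3 significant figures.
Rounded: 334 m².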